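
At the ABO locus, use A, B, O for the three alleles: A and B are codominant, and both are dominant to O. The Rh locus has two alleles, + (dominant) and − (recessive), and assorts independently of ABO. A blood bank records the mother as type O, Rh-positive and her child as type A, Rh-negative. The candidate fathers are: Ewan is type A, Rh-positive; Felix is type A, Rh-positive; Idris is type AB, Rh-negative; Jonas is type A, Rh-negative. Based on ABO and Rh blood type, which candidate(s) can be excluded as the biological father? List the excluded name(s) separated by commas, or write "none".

A candidate is excluded only if no genotype consistent with his phenotype could produce a type A, Rh-negative child with a type O, Rh-positive mother.
Every candidate has at least one consistent genotype combination, so none can be excluded.

none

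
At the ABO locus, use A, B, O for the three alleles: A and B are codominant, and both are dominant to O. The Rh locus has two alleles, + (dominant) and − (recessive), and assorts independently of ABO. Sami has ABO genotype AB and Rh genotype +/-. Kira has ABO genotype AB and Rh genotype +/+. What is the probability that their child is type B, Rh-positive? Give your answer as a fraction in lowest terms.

ABO cross AB × AB → offspring phenotypes: 1/4 A, 1/4 B, 1/2 AB.
Rh cross +/- × +/+ → 1 Rh+.
Independent loci: P(type B, Rh-positive) = 1/4 × 1 = 1/4.

1/4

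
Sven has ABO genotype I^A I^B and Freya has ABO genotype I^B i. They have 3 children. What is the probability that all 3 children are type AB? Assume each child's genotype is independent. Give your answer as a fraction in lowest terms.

1/64

ABO cross I^A I^B × I^B i → 1/4 A, 1/2 B, 1/4 AB.
So P(type AB) = 1/4 per child.
All 3 independent: (1/4)^3 = 1/64.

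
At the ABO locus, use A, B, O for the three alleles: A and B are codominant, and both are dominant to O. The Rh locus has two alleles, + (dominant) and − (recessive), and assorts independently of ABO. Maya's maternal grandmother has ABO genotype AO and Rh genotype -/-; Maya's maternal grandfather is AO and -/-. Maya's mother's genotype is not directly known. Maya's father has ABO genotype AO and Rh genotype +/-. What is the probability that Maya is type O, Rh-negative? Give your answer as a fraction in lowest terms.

1/8

Maya's mother's ABO genotype from AO × AO: 1/4 AA, 1/2 AO, 1/4 OO.
Crossing each possibility with the father AO and summing P(type O): 1/4·0 + 1/2·1/4 + 1/4·1/2 = 1/4.
Similarly for Rh via the mother's Rh distribution: P(Rh-) = 1/2.
Independent loci: 1/4 × 1/2 = 1/8.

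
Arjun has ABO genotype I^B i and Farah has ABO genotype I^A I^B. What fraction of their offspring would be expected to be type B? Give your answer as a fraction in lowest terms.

1/2

ABO cross I^B i × I^A I^B → offspring phenotypes: 1/4 A, 1/2 B, 1/4 AB.
So P(type B) = 1/2.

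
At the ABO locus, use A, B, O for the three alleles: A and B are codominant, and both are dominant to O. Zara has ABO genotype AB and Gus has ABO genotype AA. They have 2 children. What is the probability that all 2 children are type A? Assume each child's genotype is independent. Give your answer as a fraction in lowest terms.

ABO cross AB × AA → 1/2 A, 1/2 AB.
So P(type A) = 1/2 per child.
All 2 independent: (1/2)^2 = 1/4.

1/4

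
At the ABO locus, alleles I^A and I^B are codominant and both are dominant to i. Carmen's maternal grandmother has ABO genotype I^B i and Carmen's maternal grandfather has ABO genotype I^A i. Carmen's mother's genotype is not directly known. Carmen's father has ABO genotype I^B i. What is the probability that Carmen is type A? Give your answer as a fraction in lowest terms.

Carmen's mother's ABO genotype from I^B i × I^A i: 1/4 I^A I^B, 1/4 I^A i, 1/4 I^B i, 1/4 i i.
Crossing each possibility with the father I^B i and summing P(type A): 1/4·1/4 + 1/4·1/4 + 1/4·0 + 1/4·0 = 1/8.

1/8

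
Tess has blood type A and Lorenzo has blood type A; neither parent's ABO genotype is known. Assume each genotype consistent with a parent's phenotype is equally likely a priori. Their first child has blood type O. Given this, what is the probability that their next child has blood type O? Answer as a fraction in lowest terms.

1/4

Possible genotypes: Tess ∈ {AA, AO}; Lorenzo ∈ {AA, AO}.
Weight each parental genotype pair by prior × P(type-O child):
  AO × AO: posterior weight 1; P(next child type O) = 1/4.
Weighted sum = 1/4.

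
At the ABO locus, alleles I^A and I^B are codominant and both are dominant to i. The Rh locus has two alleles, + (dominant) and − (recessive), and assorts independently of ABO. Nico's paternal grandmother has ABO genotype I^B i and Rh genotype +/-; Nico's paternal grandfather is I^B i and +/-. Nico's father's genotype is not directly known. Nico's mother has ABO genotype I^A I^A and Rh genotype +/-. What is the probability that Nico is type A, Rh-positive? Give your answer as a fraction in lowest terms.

3/8

Nico's father's ABO genotype from I^B i × I^B i: 1/4 I^B I^B, 1/2 I^B i, 1/4 i i.
Crossing each possibility with the mother I^A I^A and summing P(type A): 1/4·0 + 1/2·1/2 + 1/4·1 = 1/2.
Similarly for Rh via the father's Rh distribution: P(Rh+) = 3/4.
Independent loci: 1/2 × 3/4 = 3/8.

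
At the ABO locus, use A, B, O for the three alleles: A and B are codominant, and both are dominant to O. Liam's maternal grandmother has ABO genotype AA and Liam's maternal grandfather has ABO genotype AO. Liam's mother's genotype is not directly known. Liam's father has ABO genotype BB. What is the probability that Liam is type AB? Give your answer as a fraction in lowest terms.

3/4

Liam's mother's ABO genotype from AA × AO: 1/2 AA, 1/2 AO.
Crossing each possibility with the father BB and summing P(type AB): 1/2·1 + 1/2·1/2 = 3/4.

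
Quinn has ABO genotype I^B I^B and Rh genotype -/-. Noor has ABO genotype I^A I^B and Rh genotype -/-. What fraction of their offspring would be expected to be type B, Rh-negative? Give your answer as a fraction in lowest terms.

1/2

ABO cross I^B I^B × I^A I^B → offspring phenotypes: 1/2 B, 1/2 AB.
Rh cross -/- × -/- → 1 Rh-.
Independent loci: P(type B, Rh-negative) = 1/2 × 1 = 1/2.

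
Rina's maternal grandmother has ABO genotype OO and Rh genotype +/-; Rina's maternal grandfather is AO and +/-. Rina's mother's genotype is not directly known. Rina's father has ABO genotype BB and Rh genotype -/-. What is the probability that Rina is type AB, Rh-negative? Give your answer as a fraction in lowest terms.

1/8

Rina's mother's ABO genotype from OO × AO: 1/2 AO, 1/2 OO.
Crossing each possibility with the father BB and summing P(type AB): 1/2·1/2 + 1/2·0 = 1/4.
Similarly for Rh via the mother's Rh distribution: P(Rh-) = 1/2.
Independent loci: 1/4 × 1/2 = 1/8.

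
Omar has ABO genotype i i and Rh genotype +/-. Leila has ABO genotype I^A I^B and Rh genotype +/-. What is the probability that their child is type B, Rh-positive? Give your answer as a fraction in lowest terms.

3/8

ABO cross i i × I^A I^B → offspring phenotypes: 1/2 A, 1/2 B.
Rh cross +/- × +/- → 3/4 Rh+, 1/4 Rh-.
Independent loci: P(type B, Rh-positive) = 1/2 × 3/4 = 3/8.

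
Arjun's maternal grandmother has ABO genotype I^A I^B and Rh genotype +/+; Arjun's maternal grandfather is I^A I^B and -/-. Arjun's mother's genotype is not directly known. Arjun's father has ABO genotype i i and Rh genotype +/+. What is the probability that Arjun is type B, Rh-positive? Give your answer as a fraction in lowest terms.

Arjun's mother's ABO genotype from I^A I^B × I^A I^B: 1/4 I^A I^A, 1/2 I^A I^B, 1/4 I^B I^B.
Crossing each possibility with the father i i and summing P(type B): 1/4·0 + 1/2·1/2 + 1/4·1 = 1/2.
Similarly for Rh via the mother's Rh distribution: P(Rh+) = 1.
Independent loci: 1/2 × 1 = 1/2.

1/2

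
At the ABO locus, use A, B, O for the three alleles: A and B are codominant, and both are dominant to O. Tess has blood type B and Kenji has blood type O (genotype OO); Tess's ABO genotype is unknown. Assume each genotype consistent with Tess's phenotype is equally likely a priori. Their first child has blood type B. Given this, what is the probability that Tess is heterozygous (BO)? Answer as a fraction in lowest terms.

Possible genotypes: Tess ∈ {BB, BO}; Kenji ∈ {OO}.
Weight each parental genotype pair by prior × P(type-B child):
  BB × OO: posterior weight 2/3.
  BO × OO: posterior weight 1/3.
Sum the posterior weight over pairs where Tess is BO: 1/3.

1/3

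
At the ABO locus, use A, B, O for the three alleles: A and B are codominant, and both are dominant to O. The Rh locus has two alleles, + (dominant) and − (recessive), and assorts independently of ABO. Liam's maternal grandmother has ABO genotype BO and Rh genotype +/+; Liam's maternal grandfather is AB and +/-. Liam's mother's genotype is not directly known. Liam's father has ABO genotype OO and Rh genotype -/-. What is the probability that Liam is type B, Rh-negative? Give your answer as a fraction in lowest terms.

1/8

Liam's mother's ABO genotype from BO × AB: 1/4 AB, 1/4 AO, 1/4 BB, 1/4 BO.
Crossing each possibility with the father OO and summing P(type B): 1/4·1/2 + 1/4·0 + 1/4·1 + 1/4·1/2 = 1/2.
Similarly for Rh via the mother's Rh distribution: P(Rh-) = 1/4.
Independent loci: 1/2 × 1/4 = 1/8.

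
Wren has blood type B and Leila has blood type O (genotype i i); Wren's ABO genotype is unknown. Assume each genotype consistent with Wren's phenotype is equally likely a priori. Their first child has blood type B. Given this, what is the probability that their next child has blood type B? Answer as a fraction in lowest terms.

5/6

Possible genotypes: Wren ∈ {I^B I^B, I^B i}; Leila ∈ {i i}.
Weight each parental genotype pair by prior × P(type-B child):
  I^B I^B × i i: posterior weight 2/3; P(next child type B) = 1.
  I^B i × i i: posterior weight 1/3; P(next child type B) = 1/2.
Weighted sum = 5/6.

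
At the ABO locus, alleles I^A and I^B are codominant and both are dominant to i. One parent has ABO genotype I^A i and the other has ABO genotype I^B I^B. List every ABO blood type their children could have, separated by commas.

B, AB

Gametes from I^A i × I^B I^B give offspring ABO genotypes I^A I^B, I^B i, i.e. phenotypes B, AB.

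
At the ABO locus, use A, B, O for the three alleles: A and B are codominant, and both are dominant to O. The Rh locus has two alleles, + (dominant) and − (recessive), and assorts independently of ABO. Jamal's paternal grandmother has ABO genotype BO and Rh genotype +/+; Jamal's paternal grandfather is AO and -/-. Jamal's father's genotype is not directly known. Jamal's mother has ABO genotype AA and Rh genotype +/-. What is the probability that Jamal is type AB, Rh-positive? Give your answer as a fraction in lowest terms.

3/16

Jamal's father's ABO genotype from BO × AO: 1/4 AB, 1/4 AO, 1/4 BO, 1/4 OO.
Crossing each possibility with the mother AA and summing P(type AB): 1/4·1/2 + 1/4·0 + 1/4·1/2 + 1/4·0 = 1/4.
Similarly for Rh via the father's Rh distribution: P(Rh+) = 3/4.
Independent loci: 1/4 × 3/4 = 3/16.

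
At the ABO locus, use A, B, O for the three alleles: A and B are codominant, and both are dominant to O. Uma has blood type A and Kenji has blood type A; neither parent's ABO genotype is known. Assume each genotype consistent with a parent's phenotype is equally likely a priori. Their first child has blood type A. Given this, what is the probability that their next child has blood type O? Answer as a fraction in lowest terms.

1/20

Possible genotypes: Uma ∈ {AA, AO}; Kenji ∈ {AA, AO}.
Weight each parental genotype pair by prior × P(type-A child):
  AA × AA: posterior weight 4/15; P(next child type O) = 0.
  AA × AO: posterior weight 4/15; P(next child type O) = 0.
  AO × AA: posterior weight 4/15; P(next child type O) = 0.
  AO × AO: posterior weight 1/5; P(next child type O) = 1/4.
Weighted sum = 1/20.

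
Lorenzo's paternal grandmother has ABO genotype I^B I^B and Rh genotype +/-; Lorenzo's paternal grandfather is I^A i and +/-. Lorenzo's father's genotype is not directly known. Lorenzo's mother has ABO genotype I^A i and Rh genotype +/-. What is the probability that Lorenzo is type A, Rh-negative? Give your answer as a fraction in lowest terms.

Lorenzo's father's ABO genotype from I^B I^B × I^A i: 1/2 I^A I^B, 1/2 I^B i.
Crossing each possibility with the mother I^A i and summing P(type A): 1/2·1/2 + 1/2·1/4 = 3/8.
Similarly for Rh via the father's Rh distribution: P(Rh-) = 1/4.
Independent loci: 3/8 × 1/4 = 3/32.

3/32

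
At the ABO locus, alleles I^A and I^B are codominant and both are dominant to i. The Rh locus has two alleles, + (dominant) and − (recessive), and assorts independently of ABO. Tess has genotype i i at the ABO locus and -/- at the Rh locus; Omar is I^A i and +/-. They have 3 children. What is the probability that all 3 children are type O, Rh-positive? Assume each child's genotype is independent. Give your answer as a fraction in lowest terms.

ABO cross i i × I^A i → 1/2 O, 1/2 A.
Rh cross -/- × +/- → 1/2 Rh+, 1/2 Rh-; so P(type O, Rh-positive) = 1/2 × 1/2 = 1/4 per child.
All 3 independent: (1/4)^3 = 1/64.

1/64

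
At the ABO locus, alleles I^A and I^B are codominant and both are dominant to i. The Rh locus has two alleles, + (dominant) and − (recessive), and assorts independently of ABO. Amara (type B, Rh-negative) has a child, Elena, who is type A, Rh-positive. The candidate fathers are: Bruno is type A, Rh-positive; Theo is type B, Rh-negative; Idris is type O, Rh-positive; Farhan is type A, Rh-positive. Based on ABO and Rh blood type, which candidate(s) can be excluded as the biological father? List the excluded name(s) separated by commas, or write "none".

A candidate is excluded only if no genotype consistent with his phenotype could produce a type A, Rh-positive child with a type B, Rh-negative mother.
Theo (type B, Rh-): no genotype consistent with that phenotype can produce a type-A Rh+ child with a type-B mother.
Idris (type O, Rh+): no genotype consistent with that phenotype can produce a type-A Rh+ child with a type-B mother.

Theo, Idris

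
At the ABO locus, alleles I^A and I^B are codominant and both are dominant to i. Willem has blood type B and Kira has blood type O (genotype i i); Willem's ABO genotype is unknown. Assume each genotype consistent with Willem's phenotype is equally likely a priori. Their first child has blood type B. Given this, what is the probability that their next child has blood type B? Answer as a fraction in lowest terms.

Possible genotypes: Willem ∈ {I^B I^B, I^B i}; Kira ∈ {i i}.
Weight each parental genotype pair by prior × P(type-B child):
  I^B I^B × i i: posterior weight 2/3; P(next child type B) = 1.
  I^B i × i i: posterior weight 1/3; P(next child type B) = 1/2.
Weighted sum = 5/6.

5/6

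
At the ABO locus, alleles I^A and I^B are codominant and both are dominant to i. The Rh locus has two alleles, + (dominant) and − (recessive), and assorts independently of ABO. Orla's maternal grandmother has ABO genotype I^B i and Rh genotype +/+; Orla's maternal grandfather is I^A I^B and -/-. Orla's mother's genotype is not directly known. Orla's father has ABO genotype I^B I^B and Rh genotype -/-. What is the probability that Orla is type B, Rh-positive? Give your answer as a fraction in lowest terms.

3/8

Orla's mother's ABO genotype from I^B i × I^A I^B: 1/4 I^A I^B, 1/4 I^A i, 1/4 I^B I^B, 1/4 I^B i.
Crossing each possibility with the father I^B I^B and summing P(type B): 1/4·1/2 + 1/4·1/2 + 1/4·1 + 1/4·1 = 3/4.
Similarly for Rh via the mother's Rh distribution: P(Rh+) = 1/2.
Independent loci: 3/4 × 1/2 = 3/8.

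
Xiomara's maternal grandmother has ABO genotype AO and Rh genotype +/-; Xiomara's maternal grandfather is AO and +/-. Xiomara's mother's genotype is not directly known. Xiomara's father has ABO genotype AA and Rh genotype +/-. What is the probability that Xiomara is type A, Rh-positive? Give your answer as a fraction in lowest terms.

Xiomara's mother's ABO genotype from AO × AO: 1/4 AA, 1/2 AO, 1/4 OO.
Crossing each possibility with the father AA and summing P(type A): 1/4·1 + 1/2·1 + 1/4·1 = 1.
Similarly for Rh via the mother's Rh distribution: P(Rh+) = 3/4.
Independent loci: 1 × 3/4 = 3/4.

3/4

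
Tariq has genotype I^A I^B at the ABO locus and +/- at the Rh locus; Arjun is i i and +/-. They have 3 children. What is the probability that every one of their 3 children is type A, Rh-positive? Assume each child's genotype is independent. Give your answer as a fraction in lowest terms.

ABO cross I^A I^B × i i → 1/2 A, 1/2 B.
Rh cross +/- × +/- → 3/4 Rh+, 1/4 Rh-; so P(type A, Rh-positive) = 1/2 × 3/4 = 3/8 per child.
All 3 independent: (3/8)^3 = 27/512.

27/512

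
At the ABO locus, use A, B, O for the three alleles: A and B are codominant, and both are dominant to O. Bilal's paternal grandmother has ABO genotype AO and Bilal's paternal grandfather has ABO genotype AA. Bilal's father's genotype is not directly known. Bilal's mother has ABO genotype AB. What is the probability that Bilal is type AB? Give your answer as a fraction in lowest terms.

3/8

Bilal's father's ABO genotype from AO × AA: 1/2 AA, 1/2 AO.
Crossing each possibility with the mother AB and summing P(type AB): 1/2·1/2 + 1/2·1/4 = 3/8.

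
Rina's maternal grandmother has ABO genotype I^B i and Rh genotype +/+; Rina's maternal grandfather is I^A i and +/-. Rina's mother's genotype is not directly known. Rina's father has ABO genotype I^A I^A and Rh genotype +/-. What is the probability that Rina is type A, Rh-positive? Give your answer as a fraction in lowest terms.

21/32

Rina's mother's ABO genotype from I^B i × I^A i: 1/4 I^A I^B, 1/4 I^A i, 1/4 I^B i, 1/4 i i.
Crossing each possibility with the father I^A I^A and summing P(type A): 1/4·1/2 + 1/4·1 + 1/4·1/2 + 1/4·1 = 3/4.
Similarly for Rh via the mother's Rh distribution: P(Rh+) = 7/8.
Independent loci: 3/4 × 7/8 = 21/32.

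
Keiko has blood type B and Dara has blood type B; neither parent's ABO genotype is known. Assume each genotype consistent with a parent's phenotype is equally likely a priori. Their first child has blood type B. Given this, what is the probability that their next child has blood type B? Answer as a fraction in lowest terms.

19/20

Possible genotypes: Keiko ∈ {I^B I^B, I^B i}; Dara ∈ {I^B I^B, I^B i}.
Weight each parental genotype pair by prior × P(type-B child):
  I^B I^B × I^B I^B: posterior weight 4/15; P(next child type B) = 1.
  I^B I^B × I^B i: posterior weight 4/15; P(next child type B) = 1.
  I^B i × I^B I^B: posterior weight 4/15; P(next child type B) = 1.
  I^B i × I^B i: posterior weight 1/5; P(next child type B) = 3/4.
Weighted sum = 19/20.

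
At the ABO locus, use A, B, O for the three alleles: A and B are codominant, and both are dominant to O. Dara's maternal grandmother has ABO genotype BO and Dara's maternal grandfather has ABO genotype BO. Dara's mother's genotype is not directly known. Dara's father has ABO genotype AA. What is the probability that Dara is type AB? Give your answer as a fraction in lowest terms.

Dara's mother's ABO genotype from BO × BO: 1/4 BB, 1/2 BO, 1/4 OO.
Crossing each possibility with the father AA and summing P(type AB): 1/4·1 + 1/2·1/2 + 1/4·0 = 1/2.

1/2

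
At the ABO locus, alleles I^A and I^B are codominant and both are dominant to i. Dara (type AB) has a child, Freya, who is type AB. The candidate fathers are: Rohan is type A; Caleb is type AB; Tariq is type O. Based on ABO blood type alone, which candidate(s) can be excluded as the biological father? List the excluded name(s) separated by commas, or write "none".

Tariq

A candidate is excluded only if no genotype consistent with his phenotype could produce a type AB child with a type AB mother.
Tariq (type O): no genotype consistent with that phenotype can produce a type-AB child with a type-AB mother.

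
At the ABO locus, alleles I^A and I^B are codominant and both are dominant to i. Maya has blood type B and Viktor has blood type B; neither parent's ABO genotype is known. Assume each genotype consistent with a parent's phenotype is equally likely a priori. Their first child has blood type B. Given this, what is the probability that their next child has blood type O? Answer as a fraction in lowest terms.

Possible genotypes: Maya ∈ {I^B I^B, I^B i}; Viktor ∈ {I^B I^B, I^B i}.
Weight each parental genotype pair by prior × P(type-B child):
  I^B I^B × I^B I^B: posterior weight 4/15; P(next child type O) = 0.
  I^B I^B × I^B i: posterior weight 4/15; P(next child type O) = 0.
  I^B i × I^B I^B: posterior weight 4/15; P(next child type O) = 0.
  I^B i × I^B i: posterior weight 1/5; P(next child type O) = 1/4.
Weighted sum = 1/20.

1/20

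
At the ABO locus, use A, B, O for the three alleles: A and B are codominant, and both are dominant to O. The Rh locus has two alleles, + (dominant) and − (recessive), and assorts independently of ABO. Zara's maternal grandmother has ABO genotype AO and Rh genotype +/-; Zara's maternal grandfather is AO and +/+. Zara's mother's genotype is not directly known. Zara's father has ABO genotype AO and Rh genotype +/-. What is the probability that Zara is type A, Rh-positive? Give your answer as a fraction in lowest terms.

21/32

Zara's mother's ABO genotype from AO × AO: 1/4 AA, 1/2 AO, 1/4 OO.
Crossing each possibility with the father AO and summing P(type A): 1/4·1 + 1/2·3/4 + 1/4·1/2 = 3/4.
Similarly for Rh via the mother's Rh distribution: P(Rh+) = 7/8.
Independent loci: 3/4 × 7/8 = 21/32.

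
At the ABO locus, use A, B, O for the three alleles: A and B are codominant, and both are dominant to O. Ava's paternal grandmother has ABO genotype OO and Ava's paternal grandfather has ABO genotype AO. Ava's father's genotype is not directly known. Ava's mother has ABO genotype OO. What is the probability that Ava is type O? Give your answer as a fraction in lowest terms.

Ava's father's ABO genotype from OO × AO: 1/2 AO, 1/2 OO.
Crossing each possibility with the mother OO and summing P(type O): 1/2·1/2 + 1/2·1 = 3/4.

3/4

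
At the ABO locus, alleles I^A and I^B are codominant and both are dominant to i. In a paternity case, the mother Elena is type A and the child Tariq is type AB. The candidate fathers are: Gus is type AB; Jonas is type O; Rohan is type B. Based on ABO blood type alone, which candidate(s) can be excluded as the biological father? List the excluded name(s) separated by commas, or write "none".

Jonas

A candidate is excluded only if no genotype consistent with his phenotype could produce a type AB child with a type A mother.
Jonas (type O): no genotype consistent with that phenotype can produce a type-AB child with a type-A mother.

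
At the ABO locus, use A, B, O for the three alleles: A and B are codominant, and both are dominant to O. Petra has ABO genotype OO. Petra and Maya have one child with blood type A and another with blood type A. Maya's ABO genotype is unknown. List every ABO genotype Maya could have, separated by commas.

For each candidate genotype of Maya, check whether crossing it with OO can produce every observed child phenotype.
  AA → possible child types {A} ✓
  AB → possible child types {A, B} ✓
  AO → possible child types {O, A} ✓
  BB → possible child types {B} ✗
  BO → possible child types {O, B} ✗
  OO → possible child types {O} ✗

AA, AB, AO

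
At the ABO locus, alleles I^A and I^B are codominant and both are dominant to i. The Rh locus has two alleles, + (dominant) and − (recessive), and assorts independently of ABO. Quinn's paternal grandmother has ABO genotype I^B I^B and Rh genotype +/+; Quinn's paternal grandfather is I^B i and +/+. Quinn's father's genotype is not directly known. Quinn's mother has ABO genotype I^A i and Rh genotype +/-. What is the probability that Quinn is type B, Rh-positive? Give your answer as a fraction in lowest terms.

Quinn's father's ABO genotype from I^B I^B × I^B i: 1/2 I^B I^B, 1/2 I^B i.
Crossing each possibility with the mother I^A i and summing P(type B): 1/2·1/2 + 1/2·1/4 = 3/8.
Similarly for Rh via the father's Rh distribution: P(Rh+) = 1.
Independent loci: 3/8 × 1 = 3/8.

3/8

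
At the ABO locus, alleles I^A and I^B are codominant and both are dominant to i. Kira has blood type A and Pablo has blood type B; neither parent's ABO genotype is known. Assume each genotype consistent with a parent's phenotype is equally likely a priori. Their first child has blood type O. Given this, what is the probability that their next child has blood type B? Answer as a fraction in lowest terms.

Possible genotypes: Kira ∈ {I^A I^A, I^A i}; Pablo ∈ {I^B I^B, I^B i}.
Weight each parental genotype pair by prior × P(type-O child):
  I^A i × I^B i: posterior weight 1; P(next child type B) = 1/4.
Weighted sum = 1/4.

1/4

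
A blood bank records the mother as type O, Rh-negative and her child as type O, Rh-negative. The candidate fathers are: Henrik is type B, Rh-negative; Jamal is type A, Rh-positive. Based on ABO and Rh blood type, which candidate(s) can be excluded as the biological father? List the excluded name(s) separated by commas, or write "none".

A candidate is excluded only if no genotype consistent with his phenotype could produce a type O, Rh-negative child with a type O, Rh-negative mother.
Every candidate has at least one consistent genotype combination, so none can be excluded.

none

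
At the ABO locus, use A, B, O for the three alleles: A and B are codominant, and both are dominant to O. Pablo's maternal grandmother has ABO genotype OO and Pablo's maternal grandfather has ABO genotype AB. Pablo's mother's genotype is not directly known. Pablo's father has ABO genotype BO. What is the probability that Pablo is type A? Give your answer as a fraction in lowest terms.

Pablo's mother's ABO genotype from OO × AB: 1/2 AO, 1/2 BO.
Crossing each possibility with the father BO and summing P(type A): 1/2·1/4 + 1/2·0 = 1/8.

1/8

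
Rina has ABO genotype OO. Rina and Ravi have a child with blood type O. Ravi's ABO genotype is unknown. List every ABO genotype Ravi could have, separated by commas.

For each candidate genotype of Ravi, check whether crossing it with OO can produce every observed child phenotype.
  AA → possible child types {A} ✗
  AB → possible child types {A, B} ✗
  AO → possible child types {O, A} ✓
  BB → possible child types {B} ✗
  BO → possible child types {O, B} ✓
  OO → possible child types {O} ✓

AO, BO, OO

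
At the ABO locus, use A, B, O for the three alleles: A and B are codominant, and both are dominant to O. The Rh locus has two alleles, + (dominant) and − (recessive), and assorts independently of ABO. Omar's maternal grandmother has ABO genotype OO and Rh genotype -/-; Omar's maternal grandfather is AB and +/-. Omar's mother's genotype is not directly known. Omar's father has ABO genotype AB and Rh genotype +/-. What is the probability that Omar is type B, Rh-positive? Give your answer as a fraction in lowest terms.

15/64

Omar's mother's ABO genotype from OO × AB: 1/2 AO, 1/2 BO.
Crossing each possibility with the father AB and summing P(type B): 1/2·1/4 + 1/2·1/2 = 3/8.
Similarly for Rh via the mother's Rh distribution: P(Rh+) = 5/8.
Independent loci: 3/8 × 5/8 = 15/64.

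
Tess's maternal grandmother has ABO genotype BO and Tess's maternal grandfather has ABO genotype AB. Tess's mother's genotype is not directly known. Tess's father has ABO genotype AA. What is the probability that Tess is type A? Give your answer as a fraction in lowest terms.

1/2

Tess's mother's ABO genotype from BO × AB: 1/4 AB, 1/4 AO, 1/4 BB, 1/4 BO.
Crossing each possibility with the father AA and summing P(type A): 1/4·1/2 + 1/4·1 + 1/4·0 + 1/4·1/2 = 1/2.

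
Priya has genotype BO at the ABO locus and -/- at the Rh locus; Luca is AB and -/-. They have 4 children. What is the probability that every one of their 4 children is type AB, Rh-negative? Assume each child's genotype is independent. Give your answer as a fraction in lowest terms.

1/256

ABO cross BO × AB → 1/4 A, 1/2 B, 1/4 AB.
Rh cross -/- × -/- → 1 Rh-; so P(type AB, Rh-negative) = 1/4 × 1 = 1/4 per child.
All 4 independent: (1/4)^4 = 1/256.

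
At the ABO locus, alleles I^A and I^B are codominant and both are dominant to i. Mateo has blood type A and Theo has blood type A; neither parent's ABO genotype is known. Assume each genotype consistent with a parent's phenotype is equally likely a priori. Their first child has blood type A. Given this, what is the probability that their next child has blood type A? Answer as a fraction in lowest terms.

19/20

Possible genotypes: Mateo ∈ {I^A I^A, I^A i}; Theo ∈ {I^A I^A, I^A i}.
Weight each parental genotype pair by prior × P(type-A child):
  I^A I^A × I^A I^A: posterior weight 4/15; P(next child type A) = 1.
  I^A I^A × I^A i: posterior weight 4/15; P(next child type A) = 1.
  I^A i × I^A I^A: posterior weight 4/15; P(next child type A) = 1.
  I^A i × I^A i: posterior weight 1/5; P(next child type A) = 3/4.
Weighted sum = 19/20.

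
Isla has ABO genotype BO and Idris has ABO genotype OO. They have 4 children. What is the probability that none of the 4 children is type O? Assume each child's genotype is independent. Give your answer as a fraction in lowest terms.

ABO cross BO × OO → 1/2 O, 1/2 B.
So P(type O) = 1/2 per child.
P(not type O) = 1/2 for one child; (1/2)^4 = 1/16.

1/16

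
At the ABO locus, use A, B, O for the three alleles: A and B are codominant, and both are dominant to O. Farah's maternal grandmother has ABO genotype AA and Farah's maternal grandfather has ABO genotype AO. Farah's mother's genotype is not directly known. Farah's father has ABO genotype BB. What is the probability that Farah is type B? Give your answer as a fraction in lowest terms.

Farah's mother's ABO genotype from AA × AO: 1/2 AA, 1/2 AO.
Crossing each possibility with the father BB and summing P(type B): 1/2·0 + 1/2·1/2 = 1/4.

1/4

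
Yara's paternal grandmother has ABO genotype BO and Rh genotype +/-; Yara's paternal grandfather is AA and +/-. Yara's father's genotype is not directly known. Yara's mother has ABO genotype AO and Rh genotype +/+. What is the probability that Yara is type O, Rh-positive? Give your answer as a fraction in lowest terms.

Yara's father's ABO genotype from BO × AA: 1/2 AB, 1/2 AO.
Crossing each possibility with the mother AO and summing P(type O): 1/2·0 + 1/2·1/4 = 1/8.
Similarly for Rh via the father's Rh distribution: P(Rh+) = 1.
Independent loci: 1/8 × 1 = 1/8.

1/8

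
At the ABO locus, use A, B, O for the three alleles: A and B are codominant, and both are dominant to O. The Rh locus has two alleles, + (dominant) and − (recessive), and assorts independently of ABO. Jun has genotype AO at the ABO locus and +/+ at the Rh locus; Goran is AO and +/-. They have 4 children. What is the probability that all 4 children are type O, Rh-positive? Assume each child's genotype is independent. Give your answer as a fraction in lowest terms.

1/256

ABO cross AO × AO → 1/4 O, 3/4 A.
Rh cross +/+ × +/- → 1 Rh+; so P(type O, Rh-positive) = 1/4 × 1 = 1/4 per child.
All 4 independent: (1/4)^4 = 1/256.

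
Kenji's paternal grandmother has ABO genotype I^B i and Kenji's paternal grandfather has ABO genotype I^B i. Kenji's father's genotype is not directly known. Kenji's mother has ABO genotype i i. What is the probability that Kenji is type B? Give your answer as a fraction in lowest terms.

Kenji's father's ABO genotype from I^B i × I^B i: 1/4 I^B I^B, 1/2 I^B i, 1/4 i i.
Crossing each possibility with the mother i i and summing P(type B): 1/4·1 + 1/2·1/2 + 1/4·0 = 1/2.

1/2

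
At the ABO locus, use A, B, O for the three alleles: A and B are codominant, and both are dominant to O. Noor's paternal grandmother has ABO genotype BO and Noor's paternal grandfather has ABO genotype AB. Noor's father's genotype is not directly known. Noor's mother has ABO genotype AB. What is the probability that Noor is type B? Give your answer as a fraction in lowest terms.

Noor's father's ABO genotype from BO × AB: 1/4 AB, 1/4 AO, 1/4 BB, 1/4 BO.
Crossing each possibility with the mother AB and summing P(type B): 1/4·1/4 + 1/4·1/4 + 1/4·1/2 + 1/4·1/2 = 3/8.

3/8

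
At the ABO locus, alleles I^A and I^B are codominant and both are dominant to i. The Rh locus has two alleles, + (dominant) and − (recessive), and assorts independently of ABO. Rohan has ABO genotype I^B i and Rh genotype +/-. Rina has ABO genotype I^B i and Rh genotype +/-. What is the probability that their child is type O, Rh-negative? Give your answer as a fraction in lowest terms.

ABO cross I^B i × I^B i → offspring phenotypes: 1/4 O, 3/4 B.
Rh cross +/- × +/- → 3/4 Rh+, 1/4 Rh-.
Independent loci: P(type O, Rh-negative) = 1/4 × 1/4 = 1/16.

1/16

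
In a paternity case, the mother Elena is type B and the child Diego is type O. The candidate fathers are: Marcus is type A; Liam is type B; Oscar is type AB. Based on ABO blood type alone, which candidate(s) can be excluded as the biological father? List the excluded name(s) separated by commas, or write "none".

Oscar

A candidate is excluded only if no genotype consistent with his phenotype could produce a type O child with a type B mother.
Oscar (type AB): no genotype consistent with that phenotype can produce a type-O child with a type-B mother.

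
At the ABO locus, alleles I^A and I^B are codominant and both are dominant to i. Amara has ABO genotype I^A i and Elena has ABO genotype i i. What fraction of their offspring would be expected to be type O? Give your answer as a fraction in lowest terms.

1/2

ABO cross I^A i × i i → offspring phenotypes: 1/2 O, 1/2 A.
So P(type O) = 1/2.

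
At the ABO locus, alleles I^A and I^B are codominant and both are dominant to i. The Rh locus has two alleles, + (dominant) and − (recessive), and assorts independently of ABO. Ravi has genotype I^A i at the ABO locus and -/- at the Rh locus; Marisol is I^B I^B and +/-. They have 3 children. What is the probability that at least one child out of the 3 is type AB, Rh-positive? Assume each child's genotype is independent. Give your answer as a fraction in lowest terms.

ABO cross I^A i × I^B I^B → 1/2 B, 1/2 AB.
Rh cross -/- × +/- → 1/2 Rh+, 1/2 Rh-; so P(type AB, Rh-positive) = 1/2 × 1/2 = 1/4 per child.
P(none) = (3/4)^3 = 27/64; P(at least one) = 1 − 27/64 = 37/64.

37/64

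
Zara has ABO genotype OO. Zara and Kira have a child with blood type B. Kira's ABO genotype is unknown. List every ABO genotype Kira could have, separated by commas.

AB, BB, BO

For each candidate genotype of Kira, check whether crossing it with OO can produce every observed child phenotype.
  AA → possible child types {A} ✗
  AB → possible child types {A, B} ✓
  AO → possible child types {O, A} ✗
  BB → possible child types {B} ✓
  BO → possible child types {O, B} ✓
  OO → possible child types {O} ✗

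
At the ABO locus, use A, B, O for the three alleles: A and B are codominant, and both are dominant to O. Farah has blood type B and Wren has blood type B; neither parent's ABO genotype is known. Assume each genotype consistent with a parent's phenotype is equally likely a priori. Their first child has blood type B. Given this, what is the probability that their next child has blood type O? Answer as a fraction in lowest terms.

1/20

Possible genotypes: Farah ∈ {BB, BO}; Wren ∈ {BB, BO}.
Weight each parental genotype pair by prior × P(type-B child):
  BB × BB: posterior weight 4/15; P(next child type O) = 0.
  BB × BO: posterior weight 4/15; P(next child type O) = 0.
  BO × BB: posterior weight 4/15; P(next child type O) = 0.
  BO × BO: posterior weight 1/5; P(next child type O) = 1/4.
Weighted sum = 1/20.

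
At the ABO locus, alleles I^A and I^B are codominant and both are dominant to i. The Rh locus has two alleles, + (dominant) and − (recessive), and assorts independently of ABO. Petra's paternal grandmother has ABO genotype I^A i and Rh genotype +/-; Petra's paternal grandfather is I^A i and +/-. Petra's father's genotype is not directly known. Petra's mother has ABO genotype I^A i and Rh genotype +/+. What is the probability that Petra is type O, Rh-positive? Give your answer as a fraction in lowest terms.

Petra's father's ABO genotype from I^A i × I^A i: 1/4 I^A I^A, 1/2 I^A i, 1/4 i i.
Crossing each possibility with the mother I^A i and summing P(type O): 1/4·0 + 1/2·1/4 + 1/4·1/2 = 1/4.
Similarly for Rh via the father's Rh distribution: P(Rh+) = 1.
Independent loci: 1/4 × 1 = 1/4.

1/4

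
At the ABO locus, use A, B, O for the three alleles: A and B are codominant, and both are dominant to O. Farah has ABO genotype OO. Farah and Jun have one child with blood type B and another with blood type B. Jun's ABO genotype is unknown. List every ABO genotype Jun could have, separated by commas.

AB, BB, BO

For each candidate genotype of Jun, check whether crossing it with OO can produce every observed child phenotype.
  AA → possible child types {A} ✗
  AB → possible child types {A, B} ✓
  AO → possible child types {O, A} ✗
  BB → possible child types {B} ✓
  BO → possible child types {O, B} ✓
  OO → possible child types {O} ✗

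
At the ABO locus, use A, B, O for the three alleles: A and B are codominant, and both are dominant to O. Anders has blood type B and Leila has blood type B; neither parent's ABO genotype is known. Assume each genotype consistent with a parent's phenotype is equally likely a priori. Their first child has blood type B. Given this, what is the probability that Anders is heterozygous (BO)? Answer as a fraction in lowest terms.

7/15

Possible genotypes: Anders ∈ {BB, BO}; Leila ∈ {BB, BO}.
Weight each parental genotype pair by prior × P(type-B child):
  BB × BB: posterior weight 4/15.
  BB × BO: posterior weight 4/15.
  BO × BB: posterior weight 4/15.
  BO × BO: posterior weight 1/5.
Sum the posterior weight over pairs where Anders is BO: 7/15.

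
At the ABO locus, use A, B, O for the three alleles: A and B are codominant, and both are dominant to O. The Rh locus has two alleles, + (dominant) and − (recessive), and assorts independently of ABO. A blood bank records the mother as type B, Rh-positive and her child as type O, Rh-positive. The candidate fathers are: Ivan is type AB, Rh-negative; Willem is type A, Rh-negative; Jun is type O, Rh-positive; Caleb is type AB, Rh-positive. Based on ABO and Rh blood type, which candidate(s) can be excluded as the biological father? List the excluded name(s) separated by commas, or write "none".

Ivan, Caleb

A candidate is excluded only if no genotype consistent with his phenotype could produce a type O, Rh-positive child with a type B, Rh-positive mother.
Ivan (type AB, Rh-): no genotype consistent with that phenotype can produce a type-O Rh+ child with a type-B mother.
Caleb (type AB, Rh+): no genotype consistent with that phenotype can produce a type-O Rh+ child with a type-B mother.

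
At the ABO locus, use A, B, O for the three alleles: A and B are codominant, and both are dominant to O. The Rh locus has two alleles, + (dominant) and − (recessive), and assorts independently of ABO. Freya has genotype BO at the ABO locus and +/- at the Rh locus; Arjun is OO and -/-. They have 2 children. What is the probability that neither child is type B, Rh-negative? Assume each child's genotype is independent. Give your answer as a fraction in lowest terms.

ABO cross BO × OO → 1/2 O, 1/2 B.
Rh cross +/- × -/- → 1/2 Rh+, 1/2 Rh-; so P(type B, Rh-negative) = 1/2 × 1/2 = 1/4 per child.
P(not type B, Rh-negative) = 3/4 for one child; (3/4)^2 = 9/16.

9/16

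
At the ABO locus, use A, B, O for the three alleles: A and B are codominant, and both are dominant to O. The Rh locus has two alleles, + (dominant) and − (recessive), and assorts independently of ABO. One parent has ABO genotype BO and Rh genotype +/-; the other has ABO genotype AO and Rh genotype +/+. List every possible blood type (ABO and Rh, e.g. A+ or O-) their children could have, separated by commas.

Gametes from BO × AO give offspring ABO genotypes AB, AO, BO, OO, i.e. phenotypes O, A, B, AB.
Rh cross +/- × +/+ → phenotypes Rh+.
Combining independently: O+, A+, B+, AB+.

O+, A+, B+, AB+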